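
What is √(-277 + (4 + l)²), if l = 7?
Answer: 2*I*√39 ≈ 12.49*I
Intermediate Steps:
√(-277 + (4 + l)²) = √(-277 + (4 + 7)²) = √(-277 + 11²) = √(-277 + 121) = √(-156) = 2*I*√39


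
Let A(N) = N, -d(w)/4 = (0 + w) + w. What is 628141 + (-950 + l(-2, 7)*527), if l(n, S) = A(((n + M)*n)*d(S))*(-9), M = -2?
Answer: 2752055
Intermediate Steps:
d(w) = -8*w (d(w) = -4*((0 + w) + w) = -4*(w + w) = -8*w)
l(n, S) = 72*S*n*(-2 + n) (l(n, S) = (((n - 2)*n)*(-8*S))*(-9) = (((-2 + n)*n)*(-8*S))*(-9) = ((n*(-2 + n))*(-8*S))*(-9) = -8*S*n*(-2 + n)*(-9) = 72*S*n*(-2 + n))
628141 + (-950 + l(-2, 7)*527) = 628141 + (-950 + (72*7*(-2)*(-2 - 2))*527) = 628141 + (-950 + (72*7*(-2)*(-4))*527) = 628141 + (-950 + 4032*527) = 628141 + (-950 + 2124864) = 628141 + 2123914 = 2752055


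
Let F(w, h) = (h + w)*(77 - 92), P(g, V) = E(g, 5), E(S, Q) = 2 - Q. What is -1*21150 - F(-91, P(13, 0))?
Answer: -22560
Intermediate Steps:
P(g, V) = -3 (P(g, V) = 2 - 1*5 = 2 - 5 = -3)
F(w, h) = -15*h - 15*w (F(w, h) = (h + w)*(-15) = -15*h - 15*w)
-1*21150 - F(-91, P(13, 0)) = -1*21150 - (-15*(-3) - 15*(-91)) = -21150 - (45 + 1365) = -21150 - 1*1410 = -21150 - 1410 = -22560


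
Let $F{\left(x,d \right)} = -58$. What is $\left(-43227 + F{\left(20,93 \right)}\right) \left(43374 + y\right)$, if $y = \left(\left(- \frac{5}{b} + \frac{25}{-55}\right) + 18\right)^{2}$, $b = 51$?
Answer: $- \frac{54092531008130}{28611} \approx -1.8906 \cdot 10^{9}$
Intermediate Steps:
$y = \frac{95804944}{314721}$ ($y = \left(\left(- \frac{5}{51} + \frac{25}{-55}\right) + 18\right)^{2} = \left(\left(\left(-5\right) \frac{1}{51} + 25 \left(- \frac{1}{55}\right)\right) + 18\right)^{2} = \left(\left(- \frac{5}{51} - \frac{5}{11}\right) + 18\right)^{2} = \left(- \frac{310}{561} + 18\right)^{2} = \left(\frac{9788}{561}\right)^{2} = \frac{95804944}{314721} \approx 304.41$)
$\left(-43227 + F{\left(20,93 \right)}\right) \left(43374 + y\right) = \left(-43227 - 58\right) \left(43374 + \frac{95804944}{314721}\right) = \left(-43285\right) \frac{13746513598}{314721} = - \frac{54092531008130}{28611}$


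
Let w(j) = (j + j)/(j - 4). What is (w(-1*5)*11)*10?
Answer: 1100/9 ≈ 122.22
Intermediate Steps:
w(j) = 2*j/(-4 + j) (w(j) = (2*j)/(-4 + j) = 2*j/(-4 + j))
(w(-1*5)*11)*10 = ((2*(-1*5)/(-4 - 1*5))*11)*10 = ((2*(-5)/(-4 - 5))*11)*10 = ((2*(-5)/(-9))*11)*10 = ((2*(-5)*(-1/9))*11)*10 = ((10/9)*11)*10 = (110/9)*10 = 1100/9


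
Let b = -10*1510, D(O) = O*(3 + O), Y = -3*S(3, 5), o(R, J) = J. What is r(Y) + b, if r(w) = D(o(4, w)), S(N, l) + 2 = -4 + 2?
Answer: -14920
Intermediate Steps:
S(N, l) = -4 (S(N, l) = -2 + (-4 + 2) = -2 - 2 = -4)
Y = 12 (Y = -3*(-4) = 12)
r(w) = w*(3 + w)
b = -15100
r(Y) + b = 12*(3 + 12) - 15100 = 12*15 - 15100 = 180 - 15100 = -14920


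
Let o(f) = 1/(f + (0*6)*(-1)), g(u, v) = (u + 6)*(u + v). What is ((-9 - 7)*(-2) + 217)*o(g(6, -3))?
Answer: 83/12 ≈ 6.9167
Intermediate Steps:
g(u, v) = (6 + u)*(u + v)
o(f) = 1/f (o(f) = 1/(f + 0*(-1)) = 1/(f + 0) = 1/f)
((-9 - 7)*(-2) + 217)*o(g(6, -3)) = ((-9 - 7)*(-2) + 217)/(6² + 6*6 + 6*(-3) + 6*(-3)) = (-16*(-2) + 217)/(36 + 36 - 18 - 18) = (32 + 217)/36 = 249*(1/36) = 83/12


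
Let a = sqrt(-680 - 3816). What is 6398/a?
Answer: -3199*I*sqrt(281)/562 ≈ -95.418*I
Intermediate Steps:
a = 4*I*sqrt(281) (a = sqrt(-4496) = 4*I*sqrt(281) ≈ 67.052*I)
6398/a = 6398/((4*I*sqrt(281))) = 6398*(-I*sqrt(281)/1124) = -3199*I*sqrt(281)/562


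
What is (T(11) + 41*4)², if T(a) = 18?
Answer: 33124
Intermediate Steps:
(T(11) + 41*4)² = (18 + 41*4)² = (18 + 164)² = 182² = 33124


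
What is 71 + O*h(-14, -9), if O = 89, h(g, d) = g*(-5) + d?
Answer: 5500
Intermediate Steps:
h(g, d) = d - 5*g (h(g, d) = -5*g + d = d - 5*g)
71 + O*h(-14, -9) = 71 + 89*(-9 - 5*(-14)) = 71 + 89*(-9 + 70) = 71 + 89*61 = 71 + 5429 = 5500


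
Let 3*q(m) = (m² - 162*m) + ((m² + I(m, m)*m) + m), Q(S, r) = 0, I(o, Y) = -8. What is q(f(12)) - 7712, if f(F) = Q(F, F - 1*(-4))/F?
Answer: -7712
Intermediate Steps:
f(F) = 0 (f(F) = 0/F = 0)
q(m) = -169*m/3 + 2*m²/3 (q(m) = ((m² - 162*m) + ((m² - 8*m) + m))/3 = ((m² - 162*m) + (m² - 7*m))/3 = (-169*m + 2*m²)/3 = -169*m/3 + 2*m²/3)
q(f(12)) - 7712 = (⅓)*0*(-169 + 2*0) - 7712 = (⅓)*0*(-169 + 0) - 7712 = (⅓)*0*(-169) - 7712 = 0 - 7712 = -7712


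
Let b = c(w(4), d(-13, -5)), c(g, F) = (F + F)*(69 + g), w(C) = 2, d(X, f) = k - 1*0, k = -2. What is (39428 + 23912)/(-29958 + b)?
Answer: -31670/15121 ≈ -2.0944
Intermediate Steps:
d(X, f) = -2 (d(X, f) = -2 - 1*0 = -2 + 0 = -2)
c(g, F) = 2*F*(69 + g) (c(g, F) = (2*F)*(69 + g) = 2*F*(69 + g))
b = -284 (b = 2*(-2)*(69 + 2) = 2*(-2)*71 = -284)
(39428 + 23912)/(-29958 + b) = (39428 + 23912)/(-29958 - 284) = 63340/(-30242) = 63340*(-1/30242) = -31670/15121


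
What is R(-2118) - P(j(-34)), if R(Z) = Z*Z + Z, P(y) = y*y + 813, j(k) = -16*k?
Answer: 4187057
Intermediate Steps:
P(y) = 813 + y² (P(y) = y² + 813 = 813 + y²)
R(Z) = Z + Z² (R(Z) = Z² + Z = Z + Z²)
R(-2118) - P(j(-34)) = -2118*(1 - 2118) - (813 + (-16*(-34))²) = -2118*(-2117) - (813 + 544²) = 4483806 - (813 + 295936) = 4483806 - 1*296749 = 4483806 - 296749 = 4187057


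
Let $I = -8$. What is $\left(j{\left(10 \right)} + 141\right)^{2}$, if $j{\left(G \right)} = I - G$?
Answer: $15129$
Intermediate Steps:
$j{\left(G \right)} = -8 - G$
$\left(j{\left(10 \right)} + 141\right)^{2} = \left(\left(-8 - 10\right) + 141\right)^{2} = \left(-18 + 141\right)^{2} = 123^{2} = 15129$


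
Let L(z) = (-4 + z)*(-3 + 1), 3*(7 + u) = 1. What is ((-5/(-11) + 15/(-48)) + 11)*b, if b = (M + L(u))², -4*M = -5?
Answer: 144017801/25344 ≈ 5682.5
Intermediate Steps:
u = -20/3 (u = -7 + (⅓)*1 = -7 + ⅓ = -20/3 ≈ -6.6667)
M = 5/4 (M = -¼*(-5) = 5/4 ≈ 1.2500)
L(z) = 8 - 2*z (L(z) = (-4 + z)*(-2) = 8 - 2*z)
b = 73441/144 (b = (5/4 + (8 - 2*(-20/3)))² = (5/4 + (8 + 40/3))² = (5/4 + 64/3)² = (271/12)² = 73441/144 ≈ 510.01)
((-5/(-11) + 15/(-48)) + 11)*b = ((-5/(-11) + 15/(-48)) + 11)*(73441/144) = ((-5*(-1/11) + 15*(-1/48)) + 11)*(73441/144) = ((5/11 - 5/16) + 11)*(73441/144) = (25/176 + 11)*(73441/144) = (1961/176)*(73441/144) = 144017801/25344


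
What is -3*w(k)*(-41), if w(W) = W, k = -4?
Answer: -492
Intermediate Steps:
-3*w(k)*(-41) = -3*(-4)*(-41) = 12*(-41) = -492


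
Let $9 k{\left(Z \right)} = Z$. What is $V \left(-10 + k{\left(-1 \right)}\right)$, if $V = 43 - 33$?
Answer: $- \frac{910}{9} \approx -101.11$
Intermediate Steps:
$k{\left(Z \right)} = \frac{Z}{9}$
$V = 10$
$V \left(-10 + k{\left(-1 \right)}\right) = 10 \left(-10 + \frac{1}{9} \left(-1\right)\right) = 10 \left(-10 - \frac{1}{9}\right) = 10 \left(- \frac{91}{9}\right) = - \frac{910}{9}$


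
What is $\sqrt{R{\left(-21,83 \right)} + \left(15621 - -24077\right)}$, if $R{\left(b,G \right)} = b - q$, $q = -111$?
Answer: $14 \sqrt{203} \approx 199.47$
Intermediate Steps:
$R{\left(b,G \right)} = 111 + b$ ($R{\left(b,G \right)} = b - -111 = b + 111 = 111 + b$)
$\sqrt{R{\left(-21,83 \right)} + \left(15621 - -24077\right)} = \sqrt{\left(111 - 21\right) + \left(15621 - -24077\right)} = \sqrt{90 + \left(15621 + 24077\right)} = \sqrt{90 + 39698} = \sqrt{39788} = 14 \sqrt{203}$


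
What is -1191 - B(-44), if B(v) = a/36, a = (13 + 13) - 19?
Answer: -42883/36 ≈ -1191.2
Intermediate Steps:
a = 7 (a = 26 - 19 = 7)
B(v) = 7/36
-1191 - B(-44) = -1191 - 1*7/36 = -1191 - 7/36 = -42883/36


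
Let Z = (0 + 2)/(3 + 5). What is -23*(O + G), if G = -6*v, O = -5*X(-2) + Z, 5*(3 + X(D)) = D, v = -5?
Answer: -4347/4 ≈ -1086.8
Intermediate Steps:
Z = ¼ (Z = 2/8 = 2*(⅛) = ¼ ≈ 0.25000)
X(D) = -3 + D/5
O = 69/4 (O = -5*(-3 + (⅕)*(-2)) + ¼ = -5*(-3 - ⅖) + ¼ = -5*(-17/5) + ¼ = 17 + ¼ = 69/4 ≈ 17.250)
G = 30 (G = -6*(-5) = 30)
-23*(O + G) = -23*(69/4 + 30) = -23*189/4 = -4347/4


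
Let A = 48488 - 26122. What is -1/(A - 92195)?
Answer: 1/69829 ≈ 1.4321e-5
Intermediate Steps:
A = 22366
-1/(A - 92195) = -1/(22366 - 92195) = -1/(-69829) = -1*(-1/69829) = 1/69829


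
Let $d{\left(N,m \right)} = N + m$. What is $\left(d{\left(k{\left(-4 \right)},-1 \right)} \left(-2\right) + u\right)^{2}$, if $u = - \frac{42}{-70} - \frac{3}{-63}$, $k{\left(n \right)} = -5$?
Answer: $\frac{1763584}{11025} \approx 159.96$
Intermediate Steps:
$u = \frac{68}{105}$ ($u = \left(-42\right) \left(- \frac{1}{70}\right) - - \frac{1}{21} = \frac{3}{5} + \frac{1}{21} = \frac{68}{105} \approx 0.64762$)
$\left(d{\left(k{\left(-4 \right)},-1 \right)} \left(-2\right) + u\right)^{2} = \left(\left(-5 - 1\right) \left(-2\right) + \frac{68}{105}\right)^{2} = \left(\left(-6\right) \left(-2\right) + \frac{68}{105}\right)^{2} = \left(12 + \frac{68}{105}\right)^{2} = \left(\frac{1328}{105}\right)^{2} = \frac{1763584}{11025}$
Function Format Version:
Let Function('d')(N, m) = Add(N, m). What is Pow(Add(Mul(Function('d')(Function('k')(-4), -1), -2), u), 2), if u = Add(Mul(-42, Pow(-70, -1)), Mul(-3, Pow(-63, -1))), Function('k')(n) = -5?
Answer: Rational(1763584, 11025) ≈ 159.96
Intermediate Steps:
u = Rational(68, 105) (u = Add(Mul(-42, Rational(-1, 70)), Mul(-3, Rational(-1, 63))) = Add(Rational(3, 5), Rational(1, 21)) = Rational(68, 105) ≈ 0.64762)
Pow(Add(Mul(Function('d')(Function('k')(-4), -1), -2), u), 2) = Pow(Add(Mul(Add(-5, -1), -2), Rational(68, 105)), 2) = Pow(Add(Mul(-6, -2), Rational(68, 105)), 2) = Pow(Add(12, Rational(68, 105)), 2) = Pow(Rational(1328, 105), 2) = Rational(1763584, 11025)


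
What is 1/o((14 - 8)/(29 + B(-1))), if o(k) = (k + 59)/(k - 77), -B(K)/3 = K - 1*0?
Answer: -1229/947 ≈ -1.2978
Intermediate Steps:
B(K) = -3*K (B(K) = -3*(K - 1*0) = -3*(K + 0) = -3*K)
o(k) = (59 + k)/(-77 + k)
1/o((14 - 8)/(29 + B(-1))) = 1/((59 + (14 - 8)/(29 - 3*(-1)))/(-77 + (14 - 8)/(29 - 3*(-1)))) = 1/((59 + 6/(29 + 3))/(-77 + 6/(29 + 3))) = 1/((59 + 6/32)/(-77 + 6/32)) = 1/((59 + 6*(1/32))/(-77 + 6*(1/32))) = 1/((59 + 3/16)/(-77 + 3/16)) = 1/((947/16)/(-1229/16)) = 1/(-16/1229*947/16) = 1/(-947/1229) = -1229/947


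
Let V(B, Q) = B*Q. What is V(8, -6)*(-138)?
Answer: 6624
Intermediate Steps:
V(8, -6)*(-138) = (8*(-6))*(-138) = -48*(-138) = 6624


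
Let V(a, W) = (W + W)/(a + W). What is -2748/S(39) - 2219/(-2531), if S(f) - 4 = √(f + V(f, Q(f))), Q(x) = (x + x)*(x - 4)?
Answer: 659735893/1495821 - 916*√206539/591 ≈ -263.33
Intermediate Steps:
Q(x) = 2*x*(-4 + x) (Q(x) = (2*x)*(-4 + x) = 2*x*(-4 + x))
V(a, W) = 2*W/(W + a) (V(a, W) = (2*W)/(W + a) = 2*W/(W + a))
S(f) = 4 + √(f + 4*f*(-4 + f)/(f + 2*f*(-4 + f))) (S(f) = 4 + √(f + 2*(2*f*(-4 + f))/(2*f*(-4 + f) + f)) = 4 + √(f + 2*(2*f*(-4 + f))/(f + 2*f*(-4 + f))) = 4 + √(f + 4*f*(-4 + f)/(f + 2*f*(-4 + f))))
-2748/S(39) - 2219/(-2531) = -2748/(4 + √((-16 - 3*39 + 2*39²)/(-7 + 2*39))) - 2219/(-2531) = -2748/(4 + √((-16 - 117 + 2*1521)/(-7 + 78))) - 2219*(-1/2531) = -2748/(4 + √((-16 - 117 + 3042)/71)) + 2219/2531 = -2748/(4 + √((1/71)*2909)) + 2219/2531 = -2748/(4 + √(2909/71)) + 2219/2531 = -2748/(4 + √206539/71) + 2219/2531 = 2219/2531 - 2748/(4 + √206539/71)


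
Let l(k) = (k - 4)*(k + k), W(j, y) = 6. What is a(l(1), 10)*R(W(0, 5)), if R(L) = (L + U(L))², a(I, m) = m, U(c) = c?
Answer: 1440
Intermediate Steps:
l(k) = 2*k*(-4 + k) (l(k) = (-4 + k)*(2*k) = 2*k*(-4 + k))
R(L) = 4*L² (R(L) = (L + L)² = (2*L)² = 4*L²)
a(l(1), 10)*R(W(0, 5)) = 10*(4*6²) = 10*(4*36) = 10*144 = 1440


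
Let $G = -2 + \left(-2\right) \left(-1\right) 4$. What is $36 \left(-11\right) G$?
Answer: $-2376$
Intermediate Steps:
$G = 6$ ($G = -2 + 2 \cdot 4 = -2 + 8 = 6$)
$36 \left(-11\right) G = 36 \left(-11\right) 6 = \left(-396\right) 6 = -2376$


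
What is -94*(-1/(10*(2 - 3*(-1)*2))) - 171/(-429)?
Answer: 9001/5720 ≈ 1.5736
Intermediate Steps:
-94*(-1/(10*(2 - 3*(-1)*2))) - 171/(-429) = -94*(-1/(10*(2 + 3*2))) - 171*(-1/429) = -94*(-1/(10*(2 + 6))) + 57/143 = -94/(8*(-10)) + 57/143 = -94/(-80) + 57/143 = -94*(-1/80) + 57/143 = 47/40 + 57/143 = 9001/5720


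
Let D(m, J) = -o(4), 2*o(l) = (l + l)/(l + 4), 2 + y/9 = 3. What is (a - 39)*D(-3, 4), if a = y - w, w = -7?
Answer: 23/2 ≈ 11.500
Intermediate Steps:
y = 9 (y = -18 + 9*3 = -18 + 27 = 9)
o(l) = l/(4 + l) (o(l) = ((l + l)/(l + 4))/2 = ((2*l)/(4 + l))/2 = (2*l/(4 + l))/2 = l/(4 + l))
D(m, J) = -½ (D(m, J) = -4/(4 + 4) = -4/8 = -1*½ = -½)
a = 16 (a = 9 - 1*(-7) = 9 + 7 = 16)
(a - 39)*D(-3, 4) = (16 - 39)*(-½) = -23*(-½) = 23/2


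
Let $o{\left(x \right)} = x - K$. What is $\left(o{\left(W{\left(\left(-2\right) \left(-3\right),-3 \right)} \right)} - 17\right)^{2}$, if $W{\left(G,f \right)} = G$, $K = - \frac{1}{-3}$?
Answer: $\frac{1156}{9} \approx 128.44$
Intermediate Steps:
$K = \frac{1}{3}$ ($K = \left(-1\right) \left(- \frac{1}{3}\right) = \frac{1}{3} \approx 0.33333$)
$o{\left(x \right)} = - \frac{1}{3} + x$ ($o{\left(x \right)} = x - \frac{1}{3} = - \frac{1}{3} + x$)
$\left(o{\left(W{\left(\left(-2\right) \left(-3\right),-3 \right)} \right)} - 17\right)^{2} = \left(\left(- \frac{1}{3} - -6\right) - 17\right)^{2} = \left(\left(- \frac{1}{3} + 6\right) - 17\right)^{2} = \left(\frac{17}{3} - 17\right)^{2} = \left(- \frac{34}{3}\right)^{2} = \frac{1156}{9}$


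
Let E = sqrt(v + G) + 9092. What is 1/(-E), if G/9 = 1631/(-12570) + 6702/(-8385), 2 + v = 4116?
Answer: -4259074664/38721583591503 + sqrt(900932755864570)/38721583591503 ≈ -0.00010922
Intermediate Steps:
v = 4114 (v = -2 + 4116 = 4114)
G = -3916803/468442 (G = 9*(1631/(-12570) + 6702/(-8385)) = 9*(1631*(-1/12570) + 6702*(-1/8385)) = 9*(-1631/12570 - 2234/2795) = 9*(-1305601/1405326) = -3916803/468442 ≈ -8.3613)
E = 9092 + sqrt(900932755864570)/468442 (E = sqrt(4114 - 3916803/468442) + 9092 = sqrt(1923253585/468442) + 9092 = sqrt(900932755864570)/468442 + 9092 = 9092 + sqrt(900932755864570)/468442 ≈ 9156.1)
1/(-E) = 1/(-(9092 + sqrt(900932755864570)/468442)) = 1/(-9092 - sqrt(900932755864570)/468442)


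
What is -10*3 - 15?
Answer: -45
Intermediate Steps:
-10*3 - 15 = -30 - 15 = -45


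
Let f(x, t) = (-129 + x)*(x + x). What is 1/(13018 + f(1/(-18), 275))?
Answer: 162/2111239 ≈ 7.6732e-5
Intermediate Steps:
f(x, t) = 2*x*(-129 + x) (f(x, t) = (-129 + x)*(2*x) = 2*x*(-129 + x))
1/(13018 + f(1/(-18), 275)) = 1/(13018 + 2*(-129 + 1/(-18))/(-18)) = 1/(13018 + 2*(-1/18)*(-129 - 1/18)) = 1/(13018 + 2*(-1/18)*(-2323/18)) = 1/(13018 + 2323/162) = 1/(2111239/162) = 162/2111239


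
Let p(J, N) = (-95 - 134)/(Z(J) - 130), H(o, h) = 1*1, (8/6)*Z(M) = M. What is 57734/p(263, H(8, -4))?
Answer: -7765223/458 ≈ -16955.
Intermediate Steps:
Z(M) = 3*M/4
H(o, h) = 1
p(J, N) = -229/(-130 + 3*J/4) (p(J, N) = (-95 - 134)/(3*J/4 - 130) = -229/(-130 + 3*J/4))
57734/p(263, H(8, -4)) = 57734/((-916/(-520 + 3*263))) = 57734/((-916/(-520 + 789))) = 57734/((-916/269)) = 57734/((-916*1/269)) = 57734/(-916/269) = 57734*(-269/916) = -7765223/458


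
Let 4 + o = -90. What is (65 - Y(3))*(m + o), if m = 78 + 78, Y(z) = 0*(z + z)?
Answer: 4030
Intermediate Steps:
o = -94 (o = -4 - 90 = -94)
Y(z) = 0 (Y(z) = 0*(2*z) = 0)
m = 156
(65 - Y(3))*(m + o) = (65 - 1*0)*(156 - 94) = (65 + 0)*62 = 65*62 = 4030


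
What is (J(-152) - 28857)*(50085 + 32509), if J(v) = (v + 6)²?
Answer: -622841354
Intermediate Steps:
J(v) = (6 + v)²
(J(-152) - 28857)*(50085 + 32509) = ((6 - 152)² - 28857)*(50085 + 32509) = ((-146)² - 28857)*82594 = (21316 - 28857)*82594 = -7541*82594 = -622841354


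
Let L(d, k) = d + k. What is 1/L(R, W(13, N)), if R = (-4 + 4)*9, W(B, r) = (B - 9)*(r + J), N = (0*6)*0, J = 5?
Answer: 1/20 ≈ 0.050000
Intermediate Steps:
N = 0 (N = 0*0 = 0)
W(B, r) = (-9 + B)*(5 + r) (W(B, r) = (B - 9)*(r + 5) = (-9 + B)*(5 + r))
R = 0 (R = 0*9 = 0)
1/L(R, W(13, N)) = 1/(0 + (-45 - 9*0 + 5*13 + 13*0)) = 1/(0 + (-45 + 0 + 65 + 0)) = 1/(0 + 20) = 1/20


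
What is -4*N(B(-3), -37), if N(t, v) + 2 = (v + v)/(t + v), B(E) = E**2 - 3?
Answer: -48/31 ≈ -1.5484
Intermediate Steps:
B(E) = -3 + E**2
N(t, v) = -2 + 2*v/(t + v) (N(t, v) = -2 + (v + v)/(t + v) = -2 + (2*v)/(t + v) = -2 + 2*v/(t + v))
-4*N(B(-3), -37) = -(-8)*(-3 + (-3)**2)/((-3 + (-3)**2) - 37) = -(-8)*(-3 + 9)/((-3 + 9) - 37) = -(-8)*6/(6 - 37) = -(-8)*6/(-31) = -(-8)*6*(-1)/31 = -4*12/31 = -48/31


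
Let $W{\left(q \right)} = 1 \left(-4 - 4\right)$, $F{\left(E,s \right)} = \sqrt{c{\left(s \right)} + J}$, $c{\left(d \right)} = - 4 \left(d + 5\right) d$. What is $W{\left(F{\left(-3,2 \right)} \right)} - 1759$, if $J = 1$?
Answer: $-1767$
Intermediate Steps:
$c{\left(d \right)} = d \left(-20 - 4 d\right)$ ($c{\left(d \right)} = - 4 \left(5 + d\right) d = \left(-20 - 4 d\right) d = d \left(-20 - 4 d\right)$)
$F{\left(E,s \right)} = \sqrt{1 - 4 s \left(5 + s\right)}$ ($F{\left(E,s \right)} = \sqrt{- 4 s \left(5 + s\right) + 1} = \sqrt{1 - 4 s \left(5 + s\right)}$)
$W{\left(q \right)} = -8$ ($W{\left(q \right)} = 1 \left(-8\right) = -8$)
$W{\left(F{\left(-3,2 \right)} \right)} - 1759 = -8 - 1759 = -1767$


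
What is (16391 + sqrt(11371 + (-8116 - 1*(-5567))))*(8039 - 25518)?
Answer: -286498289 - 17479*sqrt(8822) ≈ -2.8814e+8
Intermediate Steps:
(16391 + sqrt(11371 + (-8116 - 1*(-5567))))*(8039 - 25518) = (16391 + sqrt(11371 + (-8116 + 5567)))*(-17479) = (16391 + sqrt(11371 - 2549))*(-17479) = (16391 + sqrt(8822))*(-17479) = -286498289 - 17479*sqrt(8822)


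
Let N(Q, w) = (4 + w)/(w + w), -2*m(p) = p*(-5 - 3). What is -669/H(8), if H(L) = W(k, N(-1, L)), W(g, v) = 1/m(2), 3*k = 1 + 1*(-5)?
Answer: -5352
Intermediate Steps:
m(p) = 4*p (m(p) = -p*(-5 - 3)/2 = -p*(-8)/2 = -(-4)*p = 4*p)
N(Q, w) = (4 + w)/(2*w) (N(Q, w) = (4 + w)/((2*w)) = (4 + w)*(1/(2*w)) = (4 + w)/(2*w))
k = -4/3 (k = (1 + 1*(-5))/3 = (1 - 5)/3 = (⅓)*(-4) = -4/3 ≈ -1.3333)
W(g, v) = ⅛ (W(g, v) = 1/(4*2) = 1/8 = ⅛)
H(L) = ⅛
-669/H(8) = -669/⅛ = -669*8 = -5352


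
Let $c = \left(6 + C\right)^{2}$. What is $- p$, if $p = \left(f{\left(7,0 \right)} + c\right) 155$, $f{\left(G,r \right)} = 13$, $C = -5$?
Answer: $-2170$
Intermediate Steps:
$c = 1$ ($c = \left(6 - 5\right)^{2} = 1^{2} = 1$)
$p = 2170$ ($p = \left(13 + 1\right) 155 = 14 \cdot 155 = 2170$)
$- p = \left(-1\right) 2170 = -2170$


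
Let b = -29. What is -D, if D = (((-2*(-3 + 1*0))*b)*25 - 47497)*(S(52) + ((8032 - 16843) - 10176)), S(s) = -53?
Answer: -987166880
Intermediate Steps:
D = 987166880 (D = ((-2*(-3 + 1*0)*(-29))*25 - 47497)*(-53 + ((8032 - 16843) - 10176)) = ((-2*(-3 + 0)*(-29))*25 - 47497)*(-53 + (-8811 - 10176)) = ((-2*(-3)*(-29))*25 - 47497)*(-53 - 18987) = ((6*(-29))*25 - 47497)*(-19040) = (-174*25 - 47497)*(-19040) = (-4350 - 47497)*(-19040) = -51847*(-19040) = 987166880)
-D = -1*987166880 = -987166880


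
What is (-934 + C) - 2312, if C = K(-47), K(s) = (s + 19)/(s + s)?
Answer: -152548/47 ≈ -3245.7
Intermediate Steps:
K(s) = (19 + s)/(2*s) (K(s) = (19 + s)/((2*s)) = (19 + s)*(1/(2*s)) = (19 + s)/(2*s))
C = 14/47 (C = (½)*(19 - 47)/(-47) = (½)*(-1/47)*(-28) = 14/47 ≈ 0.29787)
(-934 + C) - 2312 = (-934 + 14/47) - 2312 = -43884/47 - 2312 = -152548/47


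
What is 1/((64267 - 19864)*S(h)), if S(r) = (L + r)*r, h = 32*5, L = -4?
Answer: 1/1108298880 ≈ 9.0228e-10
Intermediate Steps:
h = 160
S(r) = r*(-4 + r) (S(r) = (-4 + r)*r = r*(-4 + r))
1/((64267 - 19864)*S(h)) = 1/((64267 - 19864)*((160*(-4 + 160)))) = 1/(44403*((160*156))) = (1/44403)/24960 = (1/44403)*(1/24960) = 1/1108298880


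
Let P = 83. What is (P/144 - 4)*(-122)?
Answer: 30073/72 ≈ 417.68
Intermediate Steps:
(P/144 - 4)*(-122) = (83/144 - 4)*(-122) = -493/144*(-122) = 30073/72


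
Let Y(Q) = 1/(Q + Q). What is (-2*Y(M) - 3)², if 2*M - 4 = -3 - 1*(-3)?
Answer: 49/4 ≈ 12.250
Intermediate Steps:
M = 2 (M = 2 + (-3 - 1*(-3))/2 = 2 + (-3 + 3)/2 = 2 + (½)*0 = 2 + 0 = 2)
Y(Q) = 1/(2*Q)
(-2*Y(M) - 3)² = (-1/2 - 3)² = (-2*¼ - 3)² = (-½ - 3)² = (-7/2)² = 49/4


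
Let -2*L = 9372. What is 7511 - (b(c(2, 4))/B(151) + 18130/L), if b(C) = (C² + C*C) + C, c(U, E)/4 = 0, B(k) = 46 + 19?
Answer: 17607338/2343 ≈ 7514.9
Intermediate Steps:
L = -4686 (L = -½*9372 = -4686)
B(k) = 65
c(U, E) = 0 (c(U, E) = 4*0 = 0)
b(C) = C + 2*C² (b(C) = (C² + C²) + C = 2*C² + C = C + 2*C²)
7511 - (b(c(2, 4))/B(151) + 18130/L) = 7511 - ((0*(1 + 2*0))/65 + 18130/(-4686)) = 7511 - ((0*(1 + 0))*(1/65) + 18130*(-1/4686)) = 7511 - ((0*1)*(1/65) - 9065/2343) = 7511 - (0*(1/65) - 9065/2343) = 7511 - (0 - 9065/2343) = 7511 - 1*(-9065/2343) = 7511 + 9065/2343 = 17607338/2343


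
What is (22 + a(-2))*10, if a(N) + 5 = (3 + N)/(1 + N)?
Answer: 160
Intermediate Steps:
a(N) = -5 + (3 + N)/(1 + N)
(22 + a(-2))*10 = (22 + 2*(-1 - 2*(-2))/(1 - 2))*10 = (22 + 2*(-1 + 4)/(-1))*10 = (22 + 2*(-1)*3)*10 = (22 - 6)*10 = 16*10 = 160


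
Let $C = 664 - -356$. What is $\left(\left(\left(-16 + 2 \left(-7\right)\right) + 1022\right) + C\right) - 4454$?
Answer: $-2442$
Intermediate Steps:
$C = 1020$ ($C = 664 + 356 = 1020$)
$\left(\left(\left(-16 + 2 \left(-7\right)\right) + 1022\right) + C\right) - 4454 = \left(\left(\left(-16 + 2 \left(-7\right)\right) + 1022\right) + 1020\right) - 4454 = \left(\left(\left(-16 - 14\right) + 1022\right) + 1020\right) - 4454 = \left(\left(-30 + 1022\right) + 1020\right) - 4454 = \left(992 + 1020\right) - 4454 = 2012 - 4454 = -2442$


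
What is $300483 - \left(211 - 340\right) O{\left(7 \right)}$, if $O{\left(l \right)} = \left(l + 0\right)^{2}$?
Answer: $306804$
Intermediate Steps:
$O{\left(l \right)} = l^{2}$
$300483 - \left(211 - 340\right) O{\left(7 \right)} = 300483 - \left(211 - 340\right) 7^{2} = 300483 - \left(-129\right) 49 = 300483 - -6321 = 300483 + 6321 = 306804$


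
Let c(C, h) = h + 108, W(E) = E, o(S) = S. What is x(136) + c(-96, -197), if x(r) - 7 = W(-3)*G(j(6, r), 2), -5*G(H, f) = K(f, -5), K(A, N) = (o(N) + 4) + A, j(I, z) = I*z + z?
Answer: -407/5 ≈ -81.400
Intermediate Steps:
j(I, z) = z + I*z
c(C, h) = 108 + h
K(A, N) = 4 + A + N (K(A, N) = (N + 4) + A = (4 + N) + A = 4 + A + N)
G(H, f) = ⅕ - f/5 (G(H, f) = -(4 + f - 5)/5 = -(-1 + f)/5 = ⅕ - f/5)
x(r) = 38/5 (x(r) = 7 - 3*(⅕ - ⅕*2) = 7 - 3*(⅕ - ⅖) = 7 - 3*(-⅕) = 7 + ⅗ = 38/5)
x(136) + c(-96, -197) = 38/5 + (108 - 197) = 38/5 - 89 = -407/5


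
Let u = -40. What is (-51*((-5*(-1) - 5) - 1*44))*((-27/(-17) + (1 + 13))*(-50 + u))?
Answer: -3148200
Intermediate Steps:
(-51*((-5*(-1) - 5) - 1*44))*((-27/(-17) + (1 + 13))*(-50 + u)) = (-51*((-5*(-1) - 5) - 1*44))*((-27/(-17) + (1 + 13))*(-50 - 40)) = (-51*((5 - 5) - 44))*((-27*(-1/17) + 14)*(-90)) = (-51*(0 - 44))*((27/17 + 14)*(-90)) = (-51*(-44))*((265/17)*(-90)) = 2244*(-23850/17) = -3148200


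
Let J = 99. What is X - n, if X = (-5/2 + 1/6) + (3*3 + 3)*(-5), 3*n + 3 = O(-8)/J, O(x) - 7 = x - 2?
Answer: -6071/99 ≈ -61.323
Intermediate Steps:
O(x) = 5 + x (O(x) = 7 + (x - 2) = 7 + (-2 + x) = 5 + x)
n = -100/99 (n = -1 + ((5 - 8)/99)/3 = -1 + (-3*1/99)/3 = -1 + (⅓)*(-1/33) = -1 - 1/99 = -100/99 ≈ -1.0101)
X = -187/3 (X = (-5*½ + 1*(⅙)) + (9 + 3)*(-5) = (-5/2 + ⅙) + 12*(-5) = -7/3 - 60 = -187/3 ≈ -62.333)
X - n = -187/3 - 1*(-100/99) = -187/3 + 100/99 = -6071/99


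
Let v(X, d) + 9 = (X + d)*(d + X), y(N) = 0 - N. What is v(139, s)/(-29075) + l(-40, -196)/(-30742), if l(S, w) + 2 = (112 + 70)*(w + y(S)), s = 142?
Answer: -800793417/446911825 ≈ -1.7918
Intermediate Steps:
y(N) = -N
v(X, d) = -9 + (X + d)**2 (v(X, d) = -9 + (X + d)*(d + X) = -9 + (X + d)*(X + d) = -9 + (X + d)**2)
l(S, w) = -2 - 182*S + 182*w (l(S, w) = -2 + (112 + 70)*(w - S) = -2 + 182*(w - S) = -2 + (-182*S + 182*w) = -2 - 182*S + 182*w)
v(139, s)/(-29075) + l(-40, -196)/(-30742) = (-9 + (139 + 142)**2)/(-29075) + (-2 - 182*(-40) + 182*(-196))/(-30742) = (-9 + 281**2)*(-1/29075) + (-2 + 7280 - 35672)*(-1/30742) = (-9 + 78961)*(-1/29075) - 28394*(-1/30742) = 78952*(-1/29075) + 14197/15371 = -78952/29075 + 14197/15371 = -800793417/446911825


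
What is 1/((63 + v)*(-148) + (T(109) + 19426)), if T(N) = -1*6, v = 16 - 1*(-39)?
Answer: 1/1956 ≈ 0.00051125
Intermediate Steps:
v = 55 (v = 16 + 39 = 55)
T(N) = -6
1/((63 + v)*(-148) + (T(109) + 19426)) = 1/((63 + 55)*(-148) + (-6 + 19426)) = 1/(118*(-148) + 19420) = 1/(-17464 + 19420) = 1/1956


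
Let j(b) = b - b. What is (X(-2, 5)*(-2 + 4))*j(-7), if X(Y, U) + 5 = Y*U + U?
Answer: 0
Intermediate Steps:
X(Y, U) = -5 + U + U*Y (X(Y, U) = -5 + (Y*U + U) = -5 + (U*Y + U) = -5 + (U + U*Y) = -5 + U + U*Y)
j(b) = 0
(X(-2, 5)*(-2 + 4))*j(-7) = ((-5 + 5 + 5*(-2))*(-2 + 4))*0 = ((-5 + 5 - 10)*2)*0 = -10*2*0 = -20*0 = 0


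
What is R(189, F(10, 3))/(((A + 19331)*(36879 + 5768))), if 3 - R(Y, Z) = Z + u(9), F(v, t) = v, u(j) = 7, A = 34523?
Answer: -7/1148355769 ≈ -6.0957e-9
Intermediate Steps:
R(Y, Z) = -4 - Z (R(Y, Z) = 3 - (Z + 7) = 3 - (7 + Z) = 3 + (-7 - Z) = -4 - Z)
R(189, F(10, 3))/(((A + 19331)*(36879 + 5768))) = (-4 - 1*10)/(((34523 + 19331)*(36879 + 5768))) = (-4 - 10)/((53854*42647)) = -14/2296711538 = -14*1/2296711538 = -7/1148355769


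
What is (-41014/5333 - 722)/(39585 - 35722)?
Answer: -3891440/20601379 ≈ -0.18889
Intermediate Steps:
(-41014/5333 - 722)/(39585 - 35722) = (-41014*1/5333 - 722)/3863 = (-41014/5333 - 722)*(1/3863) = -3891440/5333*1/3863 = -3891440/20601379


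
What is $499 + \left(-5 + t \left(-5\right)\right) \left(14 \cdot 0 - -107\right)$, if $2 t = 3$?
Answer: $- \frac{1677}{2} \approx -838.5$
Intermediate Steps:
$t = \frac{3}{2}$ ($t = \frac{1}{2} \cdot 3 = \frac{3}{2} \approx 1.5$)
$499 + \left(-5 + t \left(-5\right)\right) \left(14 \cdot 0 - -107\right) = 499 + \left(-5 + \frac{3}{2} \left(-5\right)\right) \left(14 \cdot 0 - -107\right) = 499 + \left(-5 - \frac{15}{2}\right) \left(0 + 107\right) = 499 - \frac{2675}{2} = - \frac{1677}{2}$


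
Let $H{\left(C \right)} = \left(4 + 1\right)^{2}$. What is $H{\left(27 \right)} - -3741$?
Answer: $3766$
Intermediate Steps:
$H{\left(C \right)} = 25$ ($H{\left(C \right)} = 5^{2} = 25$)
$H{\left(27 \right)} - -3741 = 25 - -3741 = 25 + 3741 = 3766$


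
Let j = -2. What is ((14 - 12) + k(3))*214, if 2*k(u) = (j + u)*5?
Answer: 963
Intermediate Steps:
k(u) = -5 + 5*u/2 (k(u) = ((-2 + u)*5)/2 = (-10 + 5*u)/2 = -5 + 5*u/2)
((14 - 12) + k(3))*214 = ((14 - 12) + (-5 + (5/2)*3))*214 = (2 + (-5 + 15/2))*214 = (2 + 5/2)*214 = (9/2)*214 = 963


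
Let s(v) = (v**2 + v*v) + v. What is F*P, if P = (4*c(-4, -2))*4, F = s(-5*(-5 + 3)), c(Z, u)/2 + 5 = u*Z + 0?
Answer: 20160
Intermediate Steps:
c(Z, u) = -10 + 2*Z*u (c(Z, u) = -10 + 2*(u*Z + 0) = -10 + 2*(Z*u + 0) = -10 + 2*(Z*u) = -10 + 2*Z*u)
s(v) = v + 2*v**2 (s(v) = (v**2 + v**2) + v = 2*v**2 + v = v + 2*v**2)
F = 210 (F = (-5*(-5 + 3))*(1 + 2*(-5*(-5 + 3))) = (-5*(-2))*(1 + 2*(-5*(-2))) = 10*(1 + 2*10) = 10*(1 + 20) = 10*21 = 210)
P = 96 (P = (4*(-10 + 2*(-4)*(-2)))*4 = (4*(-10 + 16))*4 = (4*6)*4 = 24*4 = 96)
F*P = 210*96 = 20160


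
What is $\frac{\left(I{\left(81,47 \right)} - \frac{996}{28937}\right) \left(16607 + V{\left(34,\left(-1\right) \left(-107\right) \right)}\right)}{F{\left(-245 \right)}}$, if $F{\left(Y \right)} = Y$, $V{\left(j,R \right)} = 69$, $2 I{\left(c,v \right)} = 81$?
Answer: $- \frac{3905360778}{1417913} \approx -2754.3$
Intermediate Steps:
$I{\left(c,v \right)} = \frac{81}{2}$ ($I{\left(c,v \right)} = \frac{1}{2} \cdot 81 = \frac{81}{2}$)
$\frac{\left(I{\left(81,47 \right)} - \frac{996}{28937}\right) \left(16607 + V{\left(34,\left(-1\right) \left(-107\right) \right)}\right)}{F{\left(-245 \right)}} = \frac{\left(\frac{81}{2} - \frac{996}{28937}\right) \left(16607 + 69\right)}{-245} = \left(\frac{81}{2} - \frac{996}{28937}\right) 16676 \left(- \frac{1}{245}\right) = \frac{2341905}{57874} \cdot 16676 \left(- \frac{1}{245}\right) = \frac{19526803890}{28937} \left(- \frac{1}{245}\right) = - \frac{3905360778}{1417913}$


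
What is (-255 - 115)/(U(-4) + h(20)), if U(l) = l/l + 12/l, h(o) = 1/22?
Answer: 8140/43 ≈ 189.30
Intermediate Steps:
h(o) = 1/22
U(l) = 1 + 12/l
(-255 - 115)/(U(-4) + h(20)) = (-255 - 115)/((12 - 4)/(-4) + 1/22) = -370/(-¼*8 + 1/22) = -370/(-2 + 1/22) = -370/(-43/22) = -370*(-22/43) = 8140/43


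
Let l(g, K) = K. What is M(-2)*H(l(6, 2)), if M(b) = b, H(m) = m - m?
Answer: 0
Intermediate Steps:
H(m) = 0
M(-2)*H(l(6, 2)) = -2*0 = 0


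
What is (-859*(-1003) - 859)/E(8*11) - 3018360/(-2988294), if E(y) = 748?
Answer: 12619294943/10957078 ≈ 1151.7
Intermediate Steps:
(-859*(-1003) - 859)/E(8*11) - 3018360/(-2988294) = (-859*(-1003) - 859)/748 - 3018360/(-2988294) = (861577 - 859)*(1/748) - 3018360*(-1/2988294) = 860718*(1/748) + 503060/498049 = 430359/374 + 503060/498049 = 12619294943/10957078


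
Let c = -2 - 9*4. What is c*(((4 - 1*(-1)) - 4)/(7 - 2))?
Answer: -38/5 ≈ -7.6000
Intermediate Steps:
c = -38 (c = -2 - 36 = -38)
c*(((4 - 1*(-1)) - 4)/(7 - 2)) = -38*((4 - 1*(-1)) - 4)/(7 - 2) = -38*((4 + 1) - 4)/5 = -38*(5 - 4)/5 = -38/5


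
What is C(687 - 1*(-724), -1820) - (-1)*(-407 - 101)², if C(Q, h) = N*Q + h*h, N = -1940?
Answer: 833124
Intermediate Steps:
C(Q, h) = h² - 1940*Q (C(Q, h) = -1940*Q + h*h = -1940*Q + h² = h² - 1940*Q)
C(687 - 1*(-724), -1820) - (-1)*(-407 - 101)² = ((-1820)² - 1940*(687 - 1*(-724))) - (-1)*(-407 - 101)² = (3312400 - 1940*(687 + 724)) - (-1)*(-508)² = (3312400 - 1940*1411) - (-1)*258064 = (3312400 - 2737340) - 1*(-258064) = 575060 + 258064 = 833124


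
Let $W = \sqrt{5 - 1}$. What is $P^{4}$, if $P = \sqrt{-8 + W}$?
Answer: $36$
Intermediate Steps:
$W = 2$ ($W = \sqrt{4} = 2$)
$P = i \sqrt{6}$ ($P = \sqrt{-8 + 2} = \sqrt{-6} = i \sqrt{6} \approx 2.4495 i$)
$P^{4} = \left(i \sqrt{6}\right)^{4} = 36$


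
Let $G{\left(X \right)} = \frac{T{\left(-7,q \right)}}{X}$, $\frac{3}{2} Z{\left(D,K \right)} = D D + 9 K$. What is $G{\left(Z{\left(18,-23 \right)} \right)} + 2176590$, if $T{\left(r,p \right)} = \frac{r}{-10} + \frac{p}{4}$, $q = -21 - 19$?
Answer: $\frac{565913369}{260} \approx 2.1766 \cdot 10^{6}$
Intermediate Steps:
$Z{\left(D,K \right)} = 6 K + \frac{2 D^{2}}{3}$ ($Z{\left(D,K \right)} = \frac{2 \left(D D + 9 K\right)}{3} = \frac{2 \left(D^{2} + 9 K\right)}{3} = 6 K + \frac{2 D^{2}}{3}$)
$q = -40$ ($q = -21 - 19 = -40$)
$T{\left(r,p \right)} = - \frac{r}{10} + \frac{p}{4}$ ($T{\left(r,p \right)} = r \left(- \frac{1}{10}\right) + p \frac{1}{4} = - \frac{r}{10} + \frac{p}{4}$)
$G{\left(X \right)} = - \frac{93}{10 X}$ ($G{\left(X \right)} = \frac{\left(- \frac{1}{10}\right) \left(-7\right) + \frac{1}{4} \left(-40\right)}{X} = \frac{\frac{7}{10} - 10}{X} = - \frac{93}{10 X}$)
$G{\left(Z{\left(18,-23 \right)} \right)} + 2176590 = - \frac{93}{10 \left(6 \left(-23\right) + \frac{2 \cdot 18^{2}}{3}\right)} + 2176590 = - \frac{93}{10 \left(-138 + \frac{2}{3} \cdot 324\right)} + 2176590 = - \frac{93}{10 \left(-138 + 216\right)} + 2176590 = - \frac{93}{10 \cdot 78} + 2176590 = \left(- \frac{93}{10}\right) \frac{1}{78} + 2176590 = - \frac{31}{260} + 2176590 = \frac{565913369}{260}$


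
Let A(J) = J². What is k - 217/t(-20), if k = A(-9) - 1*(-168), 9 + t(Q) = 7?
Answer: 715/2 ≈ 357.50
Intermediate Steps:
t(Q) = -2 (t(Q) = -9 + 7 = -2)
k = 249 (k = (-9)² - 1*(-168) = 81 + 168 = 249)
k - 217/t(-20) = 249 - 217/(-2) = 249 - 217*(-½) = 249 + 217/2 = 715/2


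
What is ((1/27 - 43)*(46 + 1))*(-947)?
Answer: 51630440/27 ≈ 1.9122e+6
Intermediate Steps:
((1/27 - 43)*(46 + 1))*(-947) = ((1/27 - 43)*47)*(-947) = -1160/27*47*(-947) = -54520/27*(-947) = 51630440/27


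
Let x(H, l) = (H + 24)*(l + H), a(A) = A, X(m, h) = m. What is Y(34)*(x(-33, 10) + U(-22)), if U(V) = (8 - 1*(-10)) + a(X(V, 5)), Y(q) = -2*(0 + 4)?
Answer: -1624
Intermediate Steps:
x(H, l) = (24 + H)*(H + l)
Y(q) = -8 (Y(q) = -2*4 = -8)
U(V) = 18 + V (U(V) = (8 - 1*(-10)) + V = (8 + 10) + V = 18 + V)
Y(34)*(x(-33, 10) + U(-22)) = -8*(((-33)**2 + 24*(-33) + 24*10 - 33*10) + (18 - 22)) = -8*((1089 - 792 + 240 - 330) - 4) = -8*(207 - 4) = -8*203 = -1624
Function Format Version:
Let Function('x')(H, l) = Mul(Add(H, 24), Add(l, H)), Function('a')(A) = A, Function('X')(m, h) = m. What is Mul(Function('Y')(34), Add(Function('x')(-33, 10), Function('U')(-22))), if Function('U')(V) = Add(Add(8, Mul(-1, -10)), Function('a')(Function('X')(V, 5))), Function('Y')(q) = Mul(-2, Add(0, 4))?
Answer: -1624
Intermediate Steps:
Function('x')(H, l) = Mul(Add(24, H), Add(H, l))
Function('Y')(q) = -8 (Function('Y')(q) = Mul(-2, 4) = -8)
Function('U')(V) = Add(18, V) (Function('U')(V) = Add(Add(8, Mul(-1, -10)), V) = Add(Add(8, 10), V) = Add(18, V))
Mul(Function('Y')(34), Add(Function('x')(-33, 10), Function('U')(-22))) = Mul(-8, Add(Add(Pow(-33, 2), Mul(24, -33), Mul(24, 10), Mul(-33, 10)), Add(18, -22))) = Mul(-8, Add(Add(1089, -792, 240, -330), -4)) = Mul(-8, Add(207, -4)) = Mul(-8, 203) = -1624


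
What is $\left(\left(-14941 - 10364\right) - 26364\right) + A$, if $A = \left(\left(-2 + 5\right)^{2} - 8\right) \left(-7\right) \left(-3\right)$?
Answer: $-51648$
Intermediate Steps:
$A = 21$ ($A = \left(3^{2} - 8\right) \left(-7\right) \left(-3\right) = \left(9 - 8\right) \left(-7\right) \left(-3\right) = 1 \left(-7\right) \left(-3\right) = \left(-7\right) \left(-3\right) = 21$)
$\left(\left(-14941 - 10364\right) - 26364\right) + A = \left(\left(-14941 - 10364\right) - 26364\right) + 21 = \left(-25305 - 26364\right) + 21 = -51669 + 21 = -51648$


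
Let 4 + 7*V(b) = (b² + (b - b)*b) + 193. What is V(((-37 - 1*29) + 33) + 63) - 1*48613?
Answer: -339202/7 ≈ -48457.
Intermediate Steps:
V(b) = 27 + b²/7 (V(b) = -4/7 + ((b² + (b - b)*b) + 193)/7 = -4/7 + ((b² + 0*b) + 193)/7 = -4/7 + ((b² + 0) + 193)/7 = -4/7 + (b² + 193)/7 = -4/7 + (193 + b²)/7 = -4/7 + (193/7 + b²/7) = 27 + b²/7)
V(((-37 - 1*29) + 33) + 63) - 1*48613 = (27 + (((-37 - 1*29) + 33) + 63)²/7) - 1*48613 = (27 + (((-37 - 29) + 33) + 63)²/7) - 48613 = (27 + ((-66 + 33) + 63)²/7) - 48613 = (27 + (-33 + 63)²/7) - 48613 = (27 + (⅐)*30²) - 48613 = (27 + (⅐)*900) - 48613 = (27 + 900/7) - 48613 = 1089/7 - 48613 = -339202/7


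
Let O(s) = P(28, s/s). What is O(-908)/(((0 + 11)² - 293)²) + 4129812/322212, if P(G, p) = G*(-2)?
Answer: 1272482441/99294998 ≈ 12.815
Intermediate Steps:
P(G, p) = -2*G
O(s) = -56 (O(s) = -2*28 = -56)
O(-908)/(((0 + 11)² - 293)²) + 4129812/322212 = -56/((0 + 11)² - 293)² + 4129812/322212 = -56/(11² - 293)² + 4129812*(1/322212) = -56/(121 - 293)² + 344151/26851 = -56/((-172)²) + 344151/26851 = -56/29584 + 344151/26851 = -56*1/29584 + 344151/26851 = -7/3698 + 344151/26851 = 1272482441/99294998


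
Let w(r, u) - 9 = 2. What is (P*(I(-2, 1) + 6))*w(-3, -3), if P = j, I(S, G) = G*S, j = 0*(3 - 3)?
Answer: 0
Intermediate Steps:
j = 0 (j = 0*0 = 0)
w(r, u) = 11 (w(r, u) = 9 + 2 = 11)
P = 0
(P*(I(-2, 1) + 6))*w(-3, -3) = (0*(1*(-2) + 6))*11 = (0*(-2 + 6))*11 = (0*4)*11 = 0*11 = 0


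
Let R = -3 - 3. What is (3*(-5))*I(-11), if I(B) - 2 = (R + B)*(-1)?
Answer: -285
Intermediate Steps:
R = -6
I(B) = 8 - B (I(B) = 2 + (-6 + B)*(-1) = 2 + (6 - B) = 8 - B)
(3*(-5))*I(-11) = (3*(-5))*(8 - 1*(-11)) = -15*(8 + 11) = -15*19 = -285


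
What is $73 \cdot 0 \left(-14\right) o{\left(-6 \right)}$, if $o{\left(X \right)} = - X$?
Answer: $0$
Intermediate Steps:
$73 \cdot 0 \left(-14\right) o{\left(-6 \right)} = 73 \cdot 0 \left(-14\right) \left(\left(-1\right) \left(-6\right)\right) = 73 \cdot 0 \cdot 6 = 0 \cdot 6 = 0$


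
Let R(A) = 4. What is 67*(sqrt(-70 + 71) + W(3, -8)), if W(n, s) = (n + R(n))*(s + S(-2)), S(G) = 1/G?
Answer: -7839/2 ≈ -3919.5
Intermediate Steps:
W(n, s) = (4 + n)*(-1/2 + s) (W(n, s) = (n + 4)*(s + 1/(-2)) = (4 + n)*(s - 1/2) = (4 + n)*(-1/2 + s))
67*(sqrt(-70 + 71) + W(3, -8)) = 67*(sqrt(-70 + 71) + (-2 + 4*(-8) - 1/2*3 + 3*(-8))) = 67*(sqrt(1) + (-2 - 32 - 3/2 - 24)) = 67*(1 - 119/2) = 67*(-117/2) = -7839/2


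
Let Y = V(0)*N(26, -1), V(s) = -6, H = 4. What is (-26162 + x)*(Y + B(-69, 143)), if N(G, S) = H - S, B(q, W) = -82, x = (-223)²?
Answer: -2639504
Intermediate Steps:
x = 49729
N(G, S) = 4 - S
Y = -30 (Y = -6*(4 - 1*(-1)) = -6*(4 + 1) = -6*5 = -30)
(-26162 + x)*(Y + B(-69, 143)) = (-26162 + 49729)*(-30 - 82) = 23567*(-112) = -2639504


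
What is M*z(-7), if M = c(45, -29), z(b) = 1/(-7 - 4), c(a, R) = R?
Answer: 29/11 ≈ 2.6364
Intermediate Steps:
z(b) = -1/11 (z(b) = 1/(-11) = -1/11)
M = -29
M*z(-7) = -29*(-1/11) = 29/11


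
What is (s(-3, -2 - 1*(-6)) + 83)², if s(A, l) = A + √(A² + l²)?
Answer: 7225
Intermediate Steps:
(s(-3, -2 - 1*(-6)) + 83)² = ((-3 + √((-3)² + (-2 - 1*(-6))²)) + 83)² = ((-3 + √(9 + (-2 + 6)²)) + 83)² = ((-3 + √(9 + 4²)) + 83)² = ((-3 + √(9 + 16)) + 83)² = ((-3 + √25) + 83)² = ((-3 + 5) + 83)² = (2 + 83)² = 85² = 7225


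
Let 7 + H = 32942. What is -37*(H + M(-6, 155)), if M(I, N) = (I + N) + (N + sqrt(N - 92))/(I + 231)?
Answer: -55086007/45 - 37*sqrt(7)/75 ≈ -1.2241e+6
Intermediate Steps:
H = 32935 (H = -7 + 32942 = 32935)
M(I, N) = I + N + (N + sqrt(-92 + N))/(231 + I) (M(I, N) = (I + N) + (N + sqrt(-92 + N))/(231 + I) = I + N + (N + sqrt(-92 + N))/(231 + I))
-37*(H + M(-6, 155)) = -37*(32935 + ((-6)**2 + sqrt(-92 + 155) + 231*(-6) + 232*155 - 6*155)/(231 - 6)) = -37*(32935 + (36 + sqrt(63) - 1386 + 35960 - 930)/225) = -37*(32935 + (36 + 3*sqrt(7) - 1386 + 35960 - 930)/225) = -37*(32935 + (33680 + 3*sqrt(7))/225) = -37*(32935 + (6736/45 + sqrt(7)/75)) = -37*(1488811/45 + sqrt(7)/75) = -55086007/45 - 37*sqrt(7)/75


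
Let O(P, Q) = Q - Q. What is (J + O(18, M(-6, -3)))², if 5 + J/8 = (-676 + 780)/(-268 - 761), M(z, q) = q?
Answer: 1763328064/1058841 ≈ 1665.3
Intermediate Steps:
O(P, Q) = 0
J = -41992/1029 (J = -40 + 8*((-676 + 780)/(-268 - 761)) = -40 + 8*(104/(-1029)) = -40 + 8*(104*(-1/1029)) = -40 + 8*(-104/1029) = -40 - 832/1029 = -41992/1029 ≈ -40.809)
(J + O(18, M(-6, -3)))² = (-41992/1029 + 0)² = (-41992/1029)² = 1763328064/1058841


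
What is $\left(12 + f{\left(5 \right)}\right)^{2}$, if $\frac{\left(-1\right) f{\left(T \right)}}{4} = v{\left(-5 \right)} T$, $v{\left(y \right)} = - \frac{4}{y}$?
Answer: $16$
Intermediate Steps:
$f{\left(T \right)} = - \frac{16 T}{5}$ ($f{\left(T \right)} = - 4 - \frac{4}{-5} T = - 4 \left(-4\right) \left(- \frac{1}{5}\right) T = - 4 \frac{4 T}{5} = - \frac{16 T}{5}$)
$\left(12 + f{\left(5 \right)}\right)^{2} = \left(12 - 16\right)^{2} = \left(-4\right)^{2} = 16$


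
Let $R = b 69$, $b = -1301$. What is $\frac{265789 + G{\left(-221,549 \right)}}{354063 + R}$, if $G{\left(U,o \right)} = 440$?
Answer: $\frac{29581}{29366} \approx 1.0073$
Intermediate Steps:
$R = -89769$ ($R = \left(-1301\right) 69 = -89769$)
$\frac{265789 + G{\left(-221,549 \right)}}{354063 + R} = \frac{265789 + 440}{354063 - 89769} = \frac{266229}{264294} = 266229 \cdot \frac{1}{264294} = \frac{29581}{29366}$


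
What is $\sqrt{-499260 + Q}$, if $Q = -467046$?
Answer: $121 i \sqrt{66} \approx 983.01 i$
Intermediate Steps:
$\sqrt{-499260 + Q} = \sqrt{-499260 - 467046} = \sqrt{-966306} = 121 i \sqrt{66}$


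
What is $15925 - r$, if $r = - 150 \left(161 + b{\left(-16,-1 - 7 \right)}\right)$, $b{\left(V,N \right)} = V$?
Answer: $37675$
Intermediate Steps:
$r = -21750$ ($r = - 150 \left(161 - 16\right) = \left(-150\right) 145 = -21750$)
$15925 - r = 15925 - -21750 = 15925 + 21750 = 37675$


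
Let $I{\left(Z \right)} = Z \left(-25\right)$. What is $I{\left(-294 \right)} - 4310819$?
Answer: $-4303469$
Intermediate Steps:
$I{\left(Z \right)} = - 25 Z$
$I{\left(-294 \right)} - 4310819 = \left(-25\right) \left(-294\right) - 4310819 = 7350 - 4310819 = -4303469$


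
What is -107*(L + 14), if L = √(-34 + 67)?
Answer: -1498 - 107*√33 ≈ -2112.7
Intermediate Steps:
L = √33 ≈ 5.7446
-107*(L + 14) = -107*(√33 + 14) = -107*(14 + √33) = -1498 - 107*√33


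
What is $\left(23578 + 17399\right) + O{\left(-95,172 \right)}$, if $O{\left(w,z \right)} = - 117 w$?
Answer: $52092$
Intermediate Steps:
$\left(23578 + 17399\right) + O{\left(-95,172 \right)} = \left(23578 + 17399\right) - -11115 = 40977 + 11115 = 52092$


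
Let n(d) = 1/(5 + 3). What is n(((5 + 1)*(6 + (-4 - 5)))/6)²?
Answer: 1/64 ≈ 0.015625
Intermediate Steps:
n(d) = ⅛ (n(d) = 1/8 = ⅛)
n(((5 + 1)*(6 + (-4 - 5)))/6)² = (⅛)² = 1/64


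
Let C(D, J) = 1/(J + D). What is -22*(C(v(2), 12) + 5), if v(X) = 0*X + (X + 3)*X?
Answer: -111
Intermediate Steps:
v(X) = X*(3 + X) (v(X) = 0 + (3 + X)*X = 0 + X*(3 + X) = X*(3 + X))
C(D, J) = 1/(D + J)
-22*(C(v(2), 12) + 5) = -22*(1/(2*(3 + 2) + 12) + 5) = -22*(1/(2*5 + 12) + 5) = -22*(1/(10 + 12) + 5) = -22*(1/22 + 5) = -22*111/22 = -111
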